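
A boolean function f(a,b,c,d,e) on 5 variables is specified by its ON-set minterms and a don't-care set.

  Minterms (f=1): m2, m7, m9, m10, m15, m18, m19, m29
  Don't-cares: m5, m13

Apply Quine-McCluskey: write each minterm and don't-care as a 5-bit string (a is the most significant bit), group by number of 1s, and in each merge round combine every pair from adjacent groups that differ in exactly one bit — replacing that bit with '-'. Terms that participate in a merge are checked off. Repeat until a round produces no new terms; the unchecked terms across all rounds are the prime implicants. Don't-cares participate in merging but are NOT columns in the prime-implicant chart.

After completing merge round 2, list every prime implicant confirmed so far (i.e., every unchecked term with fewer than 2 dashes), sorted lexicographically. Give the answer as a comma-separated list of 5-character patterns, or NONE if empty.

[col 0] 00010*, 00101*, 00111*, 01001*, 01010*, 01101*, 01111*, 10010*, 10011*, 11101*
[col 1] -0010, -1101, 0-010, 0-101*, 0-111*, 001-1*, 01-01, 011-1*, 1001-
[col 2] 0-1-1
Prime implicants: -0010, -1101, 0-010, 0-1-1, 01-01, 1001-

-0010, -1101, 0-010, 01-01, 1001-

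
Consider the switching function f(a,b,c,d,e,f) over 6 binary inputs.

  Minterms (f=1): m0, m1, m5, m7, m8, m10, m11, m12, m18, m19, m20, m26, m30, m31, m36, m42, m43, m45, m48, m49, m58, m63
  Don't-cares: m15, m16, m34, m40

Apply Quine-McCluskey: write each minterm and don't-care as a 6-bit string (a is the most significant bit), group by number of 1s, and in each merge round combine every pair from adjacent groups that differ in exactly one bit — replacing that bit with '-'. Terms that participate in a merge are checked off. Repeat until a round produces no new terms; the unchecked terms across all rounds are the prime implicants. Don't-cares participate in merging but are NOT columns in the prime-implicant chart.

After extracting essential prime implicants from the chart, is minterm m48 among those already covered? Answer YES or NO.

YES

Round 0: 000000✓ 000001✓ 000101✓ 000111✓ 001000✓ 001010✓ 001011✓ 001100✓ 001111✓ 010000✓ 010010✓ 010011✓ 010100✓ 011010✓ 011110✓ 011111✓ 100010✓ 100100 101000✓ 101010✓ 101011✓ 101101 110000✓ 110001✓ 111010✓ 111111✓
Round 1: -01000✓ -01010✓ -01011✓ -10000 -11010✓ -11111 0-0000 0-1010✓ 0-1111 00-000 00-111 000-01 00000- 0001-1 001-00 001-11 0010-0✓ 00101-✓ 01-010 010-00 0100-0 01001- 011-10 01111- 1-1010✓ 10-010 1010-0✓ 10101-✓ 11000-
Round 2: --1010 -010-0 -0101-
PIs = {--1010, -010-0, -0101-, -10000, -11111, 0-0000, 0-1111, 00-000, 00-111, 000-01, 00000-, 0001-1, 001-00, 001-11, 01-010, 010-00, 0100-0, 01001-, 011-10, 01111-, 10-010, 100100, 101101, 11000-}
Coverage chart:
  m0: 0-0000,00-000,00000-
  m1: 000-01,00000-
  m5: 000-01,0001-1
  m7: 00-111,0001-1
  m8: -010-0,00-000,001-00
  m10: --1010,-010-0,-0101-
  m11: -0101-,001-11
  m12: 001-00 ←essential
  m18: 01-010,0100-0,01001-
  m19: 01001- ←essential
  m20: 010-00 ←essential
  m26: --1010,01-010,011-10
  m30: 011-10,01111-
  m31: -11111,0-1111,01111-
  m36: 100100 ←essential
  m42: --1010,-010-0,-0101-,10-010
  m43: -0101- ←essential
  m45: 101101 ←essential
  m48: -10000,11000-
  m49: 11000- ←essential
  m58: --1010 ←essential
  m63: -11111 ←essential
Essential: --1010, -0101-, -11111, 001-00, 010-00, 01001-, 100100, 101101, 11000-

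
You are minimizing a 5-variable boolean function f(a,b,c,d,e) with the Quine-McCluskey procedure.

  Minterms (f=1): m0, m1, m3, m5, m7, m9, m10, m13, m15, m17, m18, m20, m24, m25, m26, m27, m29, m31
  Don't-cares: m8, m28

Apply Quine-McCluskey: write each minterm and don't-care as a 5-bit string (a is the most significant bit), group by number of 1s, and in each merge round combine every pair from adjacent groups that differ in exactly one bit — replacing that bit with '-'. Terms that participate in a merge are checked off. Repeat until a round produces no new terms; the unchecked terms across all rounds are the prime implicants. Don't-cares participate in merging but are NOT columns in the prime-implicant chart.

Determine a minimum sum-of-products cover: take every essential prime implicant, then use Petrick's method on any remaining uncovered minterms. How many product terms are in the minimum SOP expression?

8

Round 0: 00000✓ 00001✓ 00011✓ 00101✓ 00111✓ 01000✓ 01001✓ 01010✓ 01101✓ 01111✓ 10001✓ 10010✓ 10100✓ 11000✓ 11001✓ 11010✓ 11011✓ 11100✓ 11101✓ 11111✓
Round 1: -0001✓ -1000✓ -1001✓ -1010✓ -1101✓ -1111✓ 0-000✓ 0-001✓ 0-101✓ 0-111✓ 00-01✓ 00-11✓ 000-1✓ 0000-✓ 001-1✓ 01-01✓ 010-0✓ 0100-✓ 011-1✓ 1-001✓ 1-010 1-100 11-00✓ 11-01✓ 11-11✓ 110-0✓ 110-1✓ 1100-✓ 1101-✓ 111-1✓ 1110-✓
Round 2: --001 -1-01 -10-0 -100- -11-1 0--01 0-00- 0-1-1 00--1 11--1 11-0- 110--
PIs = {--001, -1-01, -10-0, -100-, -11-1, 0--01, 0-00-, 0-1-1, 00--1, 1-010, 1-100, 11--1, 11-0-, 110--}
Coverage chart:
  m0: 0-00- ←essential
  m1: --001,0--01,0-00-,00--1
  m3: 00--1 ←essential
  m5: 0--01,0-1-1,00--1
  m7: 0-1-1,00--1
  m9: --001,-1-01,-100-,0--01,0-00-
  m10: -10-0 ←essential
  m13: -1-01,-11-1,0--01,0-1-1
  m15: -11-1,0-1-1
  m17: --001 ←essential
  m18: 1-010 ←essential
  m20: 1-100 ←essential
  m24: -10-0,-100-,11-0-,110--
  m25: --001,-1-01,-100-,11--1,11-0-,110--
  m26: -10-0,1-010,110--
  m27: 11--1,110--
  m29: -1-01,-11-1,11--1,11-0-
  m31: -11-1,11--1
Essential: --001, -10-0, 0-00-, 00--1, 1-010, 1-100
Petrick residual → -11-1, 11--1
Min cover (8 terms): c'd'e + bc'e' + bce + a'c'd' + a'b'e + ac'de' + acd'e' + abe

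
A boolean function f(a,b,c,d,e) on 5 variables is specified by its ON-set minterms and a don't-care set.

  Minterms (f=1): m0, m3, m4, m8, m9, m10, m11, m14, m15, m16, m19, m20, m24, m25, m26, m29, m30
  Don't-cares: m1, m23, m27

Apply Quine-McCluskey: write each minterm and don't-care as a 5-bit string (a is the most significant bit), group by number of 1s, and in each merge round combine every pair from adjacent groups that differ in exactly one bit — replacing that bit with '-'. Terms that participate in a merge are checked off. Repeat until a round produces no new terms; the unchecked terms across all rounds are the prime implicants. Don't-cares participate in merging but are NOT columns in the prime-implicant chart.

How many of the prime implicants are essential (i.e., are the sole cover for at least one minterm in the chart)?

[col 0] 00000*, 00001*, 00011*, 00100*, 01000*, 01001*, 01010*, 01011*, 01110*, 01111*, 10000*, 10011*, 10100*, 10111*, 11000*, 11001*, 11010*, 11011*, 11101*, 11110*
[col 1] -0000*, -0011*, -0100*, -1000*, -1001*, -1010*, -1011*, -1110*, 0-000*, 0-001*, 0-011*, 00-00*, 000-1*, 0000-*, 01-10*, 01-11*, 010-0*, 010-1*, 0100-*, 0101-*, 0111-*, 1-000*, 1-011*, 10-00*, 10-11, 11-01, 11-10*, 110-0*, 110-1*, 1100-*, 1101-*
[col 2] --000, --011, -0-00, -1-10, -10-0*, -10-1*, -100-*, -101-*, 0-0-1, 0-00-, 01-1-, 010--*, 110--*
[col 3] -10--
Prime implicants: --000, --011, -0-00, -1-10, -10--, 0-0-1, 0-00-, 01-1-, 10-11, 11-01
PI chart (minterm → PIs covering it):
  0 | --000,-0-00,0-00-
  3 | --011,0-0-1
  4 | -0-00  (sole → essential)
  8 | --000,-10--,0-00-
  9 | -10--,0-0-1,0-00-
  10 | -1-10,-10--,01-1-
  11 | --011,-10--,0-0-1,01-1-
  14 | -1-10,01-1-
  15 | 01-1-  (sole → essential)
  16 | --000,-0-00
  19 | --011,10-11
  20 | -0-00  (sole → essential)
  24 | --000,-10--
  25 | -10--,11-01
  26 | -1-10,-10--
  29 | 11-01  (sole → essential)
  30 | -1-10  (sole → essential)
Essential prime implicants: -0-00, -1-10, 01-1-, 11-01

4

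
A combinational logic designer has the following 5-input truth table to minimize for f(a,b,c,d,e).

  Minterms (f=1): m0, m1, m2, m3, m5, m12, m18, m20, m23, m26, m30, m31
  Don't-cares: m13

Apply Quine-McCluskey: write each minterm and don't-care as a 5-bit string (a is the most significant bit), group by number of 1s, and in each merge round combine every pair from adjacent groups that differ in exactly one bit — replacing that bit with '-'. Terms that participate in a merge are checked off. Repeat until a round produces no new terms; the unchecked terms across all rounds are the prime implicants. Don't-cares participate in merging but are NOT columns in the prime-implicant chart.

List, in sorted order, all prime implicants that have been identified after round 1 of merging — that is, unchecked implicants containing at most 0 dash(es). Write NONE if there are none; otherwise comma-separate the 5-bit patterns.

10100

Round 0: 00000✓ 00001✓ 00010✓ 00011✓ 00101✓ 01100✓ 01101✓ 10010✓ 10100 10111✓ 11010✓ 11110✓ 11111✓
Round 1: -0010 0-101 00-01 000-0✓ 000-1✓ 0000-✓ 0001-✓ 0110- 1-010 1-111 11-10 1111-
Round 2: 000--
PIs = {-0010, 0-101, 00-01, 000--, 0110-, 1-010, 1-111, 10100, 11-10, 1111-}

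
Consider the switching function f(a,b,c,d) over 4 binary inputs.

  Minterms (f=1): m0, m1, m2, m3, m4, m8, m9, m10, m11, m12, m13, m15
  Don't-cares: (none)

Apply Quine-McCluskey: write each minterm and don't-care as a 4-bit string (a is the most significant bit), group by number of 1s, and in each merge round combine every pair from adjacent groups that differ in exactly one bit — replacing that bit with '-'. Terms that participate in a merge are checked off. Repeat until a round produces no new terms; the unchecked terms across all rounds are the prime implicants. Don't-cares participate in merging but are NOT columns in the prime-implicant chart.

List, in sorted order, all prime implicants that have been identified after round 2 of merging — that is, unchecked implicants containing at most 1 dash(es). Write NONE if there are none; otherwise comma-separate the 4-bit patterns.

[col 0] 0000*, 0001*, 0010*, 0011*, 0100*, 1000*, 1001*, 1010*, 1011*, 1100*, 1101*, 1111*
[col 1] -000*, -001*, -010*, -011*, -100*, 0-00*, 00-0*, 00-1*, 000-*, 001-*, 1-00*, 1-01*, 1-11*, 10-0*, 10-1*, 100-*, 101-*, 11-1*, 110-*
[col 2] --00, -0-0*, -0-1*, -00-*, -01-*, 00--*, 1--1, 1-0-, 10--*
[col 3] -0--
Prime implicants: --00, -0--, 1--1, 1-0-

NONE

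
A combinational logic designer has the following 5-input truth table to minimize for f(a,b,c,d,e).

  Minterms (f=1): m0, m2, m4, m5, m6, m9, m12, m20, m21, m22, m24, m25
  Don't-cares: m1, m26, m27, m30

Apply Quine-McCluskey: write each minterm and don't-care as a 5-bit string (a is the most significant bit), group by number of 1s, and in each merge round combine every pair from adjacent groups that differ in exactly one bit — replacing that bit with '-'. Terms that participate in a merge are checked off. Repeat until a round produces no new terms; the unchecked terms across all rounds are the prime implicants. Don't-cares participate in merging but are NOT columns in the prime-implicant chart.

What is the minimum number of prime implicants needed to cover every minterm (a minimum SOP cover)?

size-2^0 implicants → 00000(✓)  00001(✓)  00010(✓)  00100(✓)  00101(✓)  00110(✓)  01001(✓)  01100(✓)  10100(✓)  10101(✓)  10110(✓)  11000(✓)  11001(✓)  11010(✓)  11011(✓)  11110(✓)
size-2^1 implicants → -0100(✓)  -0101(✓)  -0110(✓)  -1001  0-001  0-100  00-00(✓)  00-01(✓)  00-10(✓)  000-0(✓)  0000-(✓)  001-0(✓)  0010-(✓)  1-110  101-0(✓)  1010-(✓)  11-10  110-0(✓)  110-1(✓)  1100-(✓)  1101-(✓)
size-2^2 implicants → -01-0  -010-  00--0  00-0-  110--
Unchecked terms (primes): -01-0, -010-, -1001, 0-001, 0-100, 00--0, 00-0-, 1-110, 11-10, 110--
Minterm coverage:
  m0 ⊆ 00--0,00-0-
  m2 ⊆ 00--0 [E]
  m4 ⊆ -01-0,-010-,0-100,00--0,00-0-
  m5 ⊆ -010-,00-0-
  m6 ⊆ -01-0,00--0
  m9 ⊆ -1001,0-001
  m12 ⊆ 0-100 [E]
  m20 ⊆ -01-0,-010-
  m21 ⊆ -010- [E]
  m22 ⊆ -01-0,1-110
  m24 ⊆ 110-- [E]
  m25 ⊆ -1001,110--
E = {-010-, 0-100, 00--0, 110--}
Petrick residual → -01-0, -1001
Cover = b'ce' + b'cd' + bc'd'e + a'cd'e' + a'b'e' + abc'  |cover|=6

6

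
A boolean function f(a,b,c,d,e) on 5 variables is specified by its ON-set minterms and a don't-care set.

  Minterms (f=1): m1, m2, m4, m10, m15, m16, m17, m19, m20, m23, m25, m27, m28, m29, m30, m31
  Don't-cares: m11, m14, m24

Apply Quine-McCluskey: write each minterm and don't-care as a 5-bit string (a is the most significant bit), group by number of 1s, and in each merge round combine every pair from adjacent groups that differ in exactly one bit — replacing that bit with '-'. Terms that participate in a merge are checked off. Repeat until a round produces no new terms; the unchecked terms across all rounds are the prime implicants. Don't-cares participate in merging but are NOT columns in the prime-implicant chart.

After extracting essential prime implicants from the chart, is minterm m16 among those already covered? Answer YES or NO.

Round 0: 00001✓ 00010✓ 00100✓ 01010✓ 01011✓ 01110✓ 01111✓ 10000✓ 10001✓ 10011✓ 10100✓ 10111✓ 11000✓ 11001✓ 11011✓ 11100✓ 11101✓ 11110✓ 11111✓
Round 1: -0001 -0100 -1011✓ -1110✓ -1111✓ 0-010 01-10✓ 01-11✓ 0101-✓ 0111-✓ 1-000✓ 1-001✓ 1-011✓ 1-100✓ 1-111✓ 10-00✓ 10-11✓ 100-1✓ 1000-✓ 11-00✓ 11-01✓ 11-11✓ 110-1✓ 1100-✓ 111-0✓ 111-1✓ 1110-✓ 1111-✓
Round 2: -1-11 -111- 01-1- 1--00 1--11 1-0-1 1-00- 11--1 11-0- 111--
PIs = {-0001, -0100, -1-11, -111-, 0-010, 01-1-, 1--00, 1--11, 1-0-1, 1-00-, 11--1, 11-0-, 111--}
Coverage chart:
  m1: -0001 ←essential
  m2: 0-010 ←essential
  m4: -0100 ←essential
  m10: 0-010,01-1-
  m15: -1-11,-111-,01-1-
  m16: 1--00,1-00-
  m17: -0001,1-0-1,1-00-
  m19: 1--11,1-0-1
  m20: -0100,1--00
  m23: 1--11 ←essential
  m25: 1-0-1,1-00-,11--1,11-0-
  m27: -1-11,1--11,1-0-1,11--1
  m28: 1--00,11-0-,111--
  m29: 11--1,11-0-,111--
  m30: -111-,111--
  m31: -1-11,-111-,1--11,11--1,111--
Essential: -0001, -0100, 0-010, 1--11

NO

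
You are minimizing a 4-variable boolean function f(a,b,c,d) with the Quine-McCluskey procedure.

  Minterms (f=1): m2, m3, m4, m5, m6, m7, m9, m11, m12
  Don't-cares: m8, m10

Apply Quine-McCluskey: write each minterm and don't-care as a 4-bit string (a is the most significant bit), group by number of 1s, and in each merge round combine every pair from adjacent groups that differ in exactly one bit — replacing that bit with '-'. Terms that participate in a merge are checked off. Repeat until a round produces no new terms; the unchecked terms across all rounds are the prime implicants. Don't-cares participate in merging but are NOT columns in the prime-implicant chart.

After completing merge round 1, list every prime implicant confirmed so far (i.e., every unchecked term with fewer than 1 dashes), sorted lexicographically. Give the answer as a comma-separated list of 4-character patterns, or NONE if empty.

[col 0] 0010*, 0011*, 0100*, 0101*, 0110*, 0111*, 1000*, 1001*, 1010*, 1011*, 1100*
[col 1] -010*, -011*, -100, 0-10*, 0-11*, 001-*, 01-0*, 01-1*, 010-*, 011-*, 1-00, 10-0*, 10-1*, 100-*, 101-*
[col 2] -01-, 0-1-, 01--, 10--
Prime implicants: -01-, -100, 0-1-, 01--, 1-00, 10--

NONE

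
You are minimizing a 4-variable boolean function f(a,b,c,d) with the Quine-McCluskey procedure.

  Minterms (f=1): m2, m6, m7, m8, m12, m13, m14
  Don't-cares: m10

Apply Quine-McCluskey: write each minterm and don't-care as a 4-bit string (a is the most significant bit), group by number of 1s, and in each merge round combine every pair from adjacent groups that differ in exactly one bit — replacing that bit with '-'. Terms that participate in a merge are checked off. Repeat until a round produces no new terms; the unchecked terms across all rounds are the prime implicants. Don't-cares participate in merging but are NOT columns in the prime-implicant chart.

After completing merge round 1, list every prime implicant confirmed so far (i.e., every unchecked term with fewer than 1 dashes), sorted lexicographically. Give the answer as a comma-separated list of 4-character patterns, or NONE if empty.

NONE

size-2^0 implicants → 0010(✓)  0110(✓)  0111(✓)  1000(✓)  1010(✓)  1100(✓)  1101(✓)  1110(✓)
size-2^1 implicants → -010(✓)  -110(✓)  0-10(✓)  011-  1-00(✓)  1-10(✓)  10-0(✓)  11-0(✓)  110-
size-2^2 implicants → --10  1--0
Unchecked terms (primes): --10, 011-, 1--0, 110-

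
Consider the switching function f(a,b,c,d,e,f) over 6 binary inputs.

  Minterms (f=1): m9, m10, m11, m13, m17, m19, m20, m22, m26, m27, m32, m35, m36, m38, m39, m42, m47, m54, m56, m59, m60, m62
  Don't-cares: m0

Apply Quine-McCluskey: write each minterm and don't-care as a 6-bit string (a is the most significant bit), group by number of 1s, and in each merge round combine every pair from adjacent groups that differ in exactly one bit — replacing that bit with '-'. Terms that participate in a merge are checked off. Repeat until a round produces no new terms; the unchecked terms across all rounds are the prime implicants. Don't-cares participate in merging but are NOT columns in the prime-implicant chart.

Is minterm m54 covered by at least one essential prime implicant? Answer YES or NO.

NO

Round 0: 000000✓ 001001✓ 001010✓ 001011✓ 001101✓ 010001✓ 010011✓ 010100✓ 010110✓ 011010✓ 011011✓ 100000✓ 100011✓ 100100✓ 100110✓ 100111✓ 101010✓ 101111✓ 110110✓ 111000✓ 111011✓ 111100✓ 111110✓
Round 1: -00000 -01010 -10110 -11011 0-1010✓ 0-1011✓ 001-01 0010-1 00101-✓ 01-011 0100-1 0101-0 01101-✓ 1-0110 10-111 100-00 100-11 1001-0 10011- 11-110 111-00 1111-0
Round 2: 0-101-
PIs = {-00000, -01010, -10110, -11011, 0-101-, 001-01, 0010-1, 01-011, 0100-1, 0101-0, 1-0110, 10-111, 100-00, 100-11, 1001-0, 10011-, 11-110, 111-00, 1111-0}
Coverage chart:
  m9: 001-01,0010-1
  m10: -01010,0-101-
  m11: 0-101-,0010-1
  m13: 001-01 ←essential
  m17: 0100-1 ←essential
  m19: 01-011,0100-1
  m20: 0101-0 ←essential
  m22: -10110,0101-0
  m26: 0-101- ←essential
  m27: -11011,0-101-,01-011
  m32: -00000,100-00
  m35: 100-11 ←essential
  m36: 100-00,1001-0
  m38: 1-0110,1001-0,10011-
  m39: 10-111,100-11,10011-
  m42: -01010 ←essential
  m47: 10-111 ←essential
  m54: -10110,1-0110,11-110
  m56: 111-00 ←essential
  m59: -11011 ←essential
  m60: 111-00,1111-0
  m62: 11-110,1111-0
Essential: -01010, -11011, 0-101-, 001-01, 0100-1, 0101-0, 10-111, 100-11, 111-00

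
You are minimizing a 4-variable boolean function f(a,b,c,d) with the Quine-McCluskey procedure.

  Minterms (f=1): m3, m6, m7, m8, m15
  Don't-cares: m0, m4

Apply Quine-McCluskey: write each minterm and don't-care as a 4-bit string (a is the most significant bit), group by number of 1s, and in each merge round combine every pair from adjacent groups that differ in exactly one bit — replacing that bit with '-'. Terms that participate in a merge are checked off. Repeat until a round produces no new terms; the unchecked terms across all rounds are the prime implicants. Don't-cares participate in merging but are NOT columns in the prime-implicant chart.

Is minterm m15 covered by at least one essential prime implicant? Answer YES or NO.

[col 0] 0000*, 0011*, 0100*, 0110*, 0111*, 1000*, 1111*
[col 1] -000, -111, 0-00, 0-11, 01-0, 011-
Prime implicants: -000, -111, 0-00, 0-11, 01-0, 011-
PI chart (minterm → PIs covering it):
  3 | 0-11  (sole → essential)
  6 | 01-0,011-
  7 | -111,0-11,011-
  8 | -000  (sole → essential)
  15 | -111  (sole → essential)
Essential prime implicants: -000, -111, 0-11

YES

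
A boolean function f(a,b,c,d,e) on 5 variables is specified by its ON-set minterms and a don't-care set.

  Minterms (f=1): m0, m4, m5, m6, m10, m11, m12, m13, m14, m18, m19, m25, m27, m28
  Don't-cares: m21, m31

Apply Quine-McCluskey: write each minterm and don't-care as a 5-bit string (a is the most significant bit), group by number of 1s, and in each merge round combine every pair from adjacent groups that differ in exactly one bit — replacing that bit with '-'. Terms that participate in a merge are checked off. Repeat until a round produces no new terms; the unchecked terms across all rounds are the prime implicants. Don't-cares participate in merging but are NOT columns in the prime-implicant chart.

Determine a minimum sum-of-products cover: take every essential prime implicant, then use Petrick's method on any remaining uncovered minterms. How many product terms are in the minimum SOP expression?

[col 0] 00000*, 00100*, 00101*, 00110*, 01010*, 01011*, 01100*, 01101*, 01110*, 10010*, 10011*, 10101*, 11001*, 11011*, 11100*, 11111*
[col 1] -0101, -1011, -1100, 0-100*, 0-101*, 0-110*, 00-00, 001-0*, 0010-*, 01-10, 0101-, 011-0*, 0110-*, 1-011, 1001-, 11-11, 110-1
[col 2] 0-1-0, 0-10-
Prime implicants: -0101, -1011, -1100, 0-1-0, 0-10-, 00-00, 01-10, 0101-, 1-011, 1001-, 11-11, 110-1
PI chart (minterm → PIs covering it):
  0 | 00-00  (sole → essential)
  4 | 0-1-0,0-10-,00-00
  5 | -0101,0-10-
  6 | 0-1-0  (sole → essential)
  10 | 01-10,0101-
  11 | -1011,0101-
  12 | -1100,0-1-0,0-10-
  13 | 0-10-  (sole → essential)
  14 | 0-1-0,01-10
  18 | 1001-  (sole → essential)
  19 | 1-011,1001-
  25 | 110-1  (sole → essential)
  27 | -1011,1-011,11-11,110-1
  28 | -1100  (sole → essential)
Essential prime implicants: -1100, 0-1-0, 0-10-, 00-00, 1001-, 110-1
Petrick residual → 0101-
Minimum SOP uses 7 PIs: bcd'e' + a'ce' + a'cd' + a'b'd'e' + a'bc'd + ab'c'd + abc'e

7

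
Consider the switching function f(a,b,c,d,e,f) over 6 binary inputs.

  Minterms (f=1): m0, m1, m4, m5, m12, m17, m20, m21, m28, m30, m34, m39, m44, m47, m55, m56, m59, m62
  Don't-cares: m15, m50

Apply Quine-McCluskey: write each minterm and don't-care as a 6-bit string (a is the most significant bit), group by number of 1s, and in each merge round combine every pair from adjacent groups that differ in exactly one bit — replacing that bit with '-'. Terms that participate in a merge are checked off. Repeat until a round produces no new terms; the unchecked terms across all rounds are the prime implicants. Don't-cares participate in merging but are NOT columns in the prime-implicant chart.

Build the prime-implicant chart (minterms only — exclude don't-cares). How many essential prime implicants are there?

size-2^0 implicants → 000000(✓)  000001(✓)  000100(✓)  000101(✓)  001100(✓)  001111(✓)  010001(✓)  010100(✓)  010101(✓)  011100(✓)  011110(✓)  100010(✓)  100111(✓)  101100(✓)  101111(✓)  110010(✓)  110111(✓)  111000  111011  111110(✓)
size-2^1 implicants → -01100  -01111  -11110  0-0001(✓)  0-0100(✓)  0-0101(✓)  0-1100(✓)  00-100(✓)  000-00(✓)  000-01(✓)  00000-(✓)  00010-(✓)  01-100(✓)  010-01(✓)  01010-(✓)  0111-0  1-0010  1-0111  10-111
size-2^2 implicants → 0--100  0-0-01  0-010-  000-0-
Unchecked terms (primes): -01100, -01111, -11110, 0--100, 0-0-01, 0-010-, 000-0-, 0111-0, 1-0010, 1-0111, 10-111, 111000, 111011
Minterm coverage:
  m0 ⊆ 000-0- [E]
  m1 ⊆ 0-0-01,000-0-
  m4 ⊆ 0--100,0-010-,000-0-
  m5 ⊆ 0-0-01,0-010-,000-0-
  m12 ⊆ -01100,0--100
  m17 ⊆ 0-0-01 [E]
  m20 ⊆ 0--100,0-010-
  m21 ⊆ 0-0-01,0-010-
  m28 ⊆ 0--100,0111-0
  m30 ⊆ -11110,0111-0
  m34 ⊆ 1-0010 [E]
  m39 ⊆ 1-0111,10-111
  m44 ⊆ -01100 [E]
  m47 ⊆ -01111,10-111
  m55 ⊆ 1-0111 [E]
  m56 ⊆ 111000 [E]
  m59 ⊆ 111011 [E]
  m62 ⊆ -11110 [E]
E = {-01100, -11110, 0-0-01, 000-0-, 1-0010, 1-0111, 111000, 111011}

8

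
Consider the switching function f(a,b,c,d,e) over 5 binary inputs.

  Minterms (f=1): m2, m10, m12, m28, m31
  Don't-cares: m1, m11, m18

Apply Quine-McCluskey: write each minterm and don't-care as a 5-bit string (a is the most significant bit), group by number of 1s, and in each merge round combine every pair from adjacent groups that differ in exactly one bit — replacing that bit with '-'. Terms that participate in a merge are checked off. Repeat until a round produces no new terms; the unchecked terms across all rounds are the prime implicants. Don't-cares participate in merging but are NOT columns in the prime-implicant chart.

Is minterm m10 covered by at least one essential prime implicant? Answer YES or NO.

NO

size-2^0 implicants → 00001  00010(✓)  01010(✓)  01011(✓)  01100(✓)  10010(✓)  11100(✓)  11111
size-2^1 implicants → -0010  -1100  0-010  0101-
Unchecked terms (primes): -0010, -1100, 0-010, 00001, 0101-, 11111
Minterm coverage:
  m2 ⊆ -0010,0-010
  m10 ⊆ 0-010,0101-
  m12 ⊆ -1100 [E]
  m28 ⊆ -1100 [E]
  m31 ⊆ 11111 [E]
E = {-1100, 11111}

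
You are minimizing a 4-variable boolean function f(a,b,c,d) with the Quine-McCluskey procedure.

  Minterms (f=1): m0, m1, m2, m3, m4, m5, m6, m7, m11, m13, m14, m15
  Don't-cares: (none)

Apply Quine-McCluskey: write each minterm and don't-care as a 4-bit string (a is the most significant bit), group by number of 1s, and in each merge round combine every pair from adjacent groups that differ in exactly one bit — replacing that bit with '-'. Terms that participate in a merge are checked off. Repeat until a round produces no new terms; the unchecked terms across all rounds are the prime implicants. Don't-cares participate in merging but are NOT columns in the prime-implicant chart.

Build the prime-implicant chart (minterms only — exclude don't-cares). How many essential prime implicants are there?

4

[col 0] 0000*, 0001*, 0010*, 0011*, 0100*, 0101*, 0110*, 0111*, 1011*, 1101*, 1110*, 1111*
[col 1] -011*, -101*, -110*, -111*, 0-00*, 0-01*, 0-10*, 0-11*, 00-0*, 00-1*, 000-*, 001-*, 01-0*, 01-1*, 010-*, 011-*, 1-11*, 11-1*, 111-*
[col 2] --11, -1-1, -11-, 0--0*, 0--1*, 0-0-*, 0-1-*, 00--*, 01--*
[col 3] 0---
Prime implicants: --11, -1-1, -11-, 0---
PI chart (minterm → PIs covering it):
  0 | 0---  (sole → essential)
  1 | 0---  (sole → essential)
  2 | 0---  (sole → essential)
  3 | --11,0---
  4 | 0---  (sole → essential)
  5 | -1-1,0---
  6 | -11-,0---
  7 | --11,-1-1,-11-,0---
  11 | --11  (sole → essential)
  13 | -1-1  (sole → essential)
  14 | -11-  (sole → essential)
  15 | --11,-1-1,-11-
Essential prime implicants: --11, -1-1, -11-, 0---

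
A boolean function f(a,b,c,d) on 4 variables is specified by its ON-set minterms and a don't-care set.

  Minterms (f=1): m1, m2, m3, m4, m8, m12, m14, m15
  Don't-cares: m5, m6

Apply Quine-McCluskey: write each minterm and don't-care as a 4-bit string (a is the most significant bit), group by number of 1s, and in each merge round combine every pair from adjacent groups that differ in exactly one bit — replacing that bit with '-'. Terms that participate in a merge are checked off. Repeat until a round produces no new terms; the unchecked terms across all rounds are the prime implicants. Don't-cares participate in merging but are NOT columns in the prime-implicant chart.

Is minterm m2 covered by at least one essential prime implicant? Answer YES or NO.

NO

Round 0: 0001✓ 0010✓ 0011✓ 0100✓ 0101✓ 0110✓ 1000✓ 1100✓ 1110✓ 1111✓
Round 1: -100✓ -110✓ 0-01 0-10 00-1 001- 01-0✓ 010- 1-00 11-0✓ 111-
Round 2: -1-0
PIs = {-1-0, 0-01, 0-10, 00-1, 001-, 010-, 1-00, 111-}
Coverage chart:
  m1: 0-01,00-1
  m2: 0-10,001-
  m3: 00-1,001-
  m4: -1-0,010-
  m8: 1-00 ←essential
  m12: -1-0,1-00
  m14: -1-0,111-
  m15: 111- ←essential
Essential: 1-00, 111-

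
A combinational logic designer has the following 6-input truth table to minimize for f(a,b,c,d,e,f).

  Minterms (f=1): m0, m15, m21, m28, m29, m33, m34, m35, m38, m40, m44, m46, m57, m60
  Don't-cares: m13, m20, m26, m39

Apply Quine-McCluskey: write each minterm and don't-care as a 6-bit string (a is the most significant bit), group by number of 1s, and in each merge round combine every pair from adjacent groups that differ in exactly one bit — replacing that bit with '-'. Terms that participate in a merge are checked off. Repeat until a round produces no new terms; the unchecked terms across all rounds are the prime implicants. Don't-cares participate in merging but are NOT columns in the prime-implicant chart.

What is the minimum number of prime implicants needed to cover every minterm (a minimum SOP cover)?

Round 0: 000000 001101✓ 001111✓ 010100✓ 010101✓ 011010 011100✓ 011101✓ 100001✓ 100010✓ 100011✓ 100110✓ 100111✓ 101000✓ 101100✓ 101110✓ 111001 111100✓
Round 1: -11100 0-1101 0011-1 01-100✓ 01-101✓ 01010-✓ 01110-✓ 1-1100 10-110 100-10✓ 100-11✓ 1000-1 10001-✓ 10011-✓ 101-00 1011-0
Round 2: 01-10- 100-1-
PIs = {-11100, 0-1101, 000000, 0011-1, 01-10-, 011010, 1-1100, 10-110, 100-1-, 1000-1, 101-00, 1011-0, 111001}
Coverage chart:
  m0: 000000 ←essential
  m15: 0011-1 ←essential
  m21: 01-10- ←essential
  m28: -11100,01-10-
  m29: 0-1101,01-10-
  m33: 1000-1 ←essential
  m34: 100-1- ←essential
  m35: 100-1-,1000-1
  m38: 10-110,100-1-
  m40: 101-00 ←essential
  m44: 1-1100,101-00,1011-0
  m46: 10-110,1011-0
  m57: 111001 ←essential
  m60: -11100,1-1100
Essential: 000000, 0011-1, 01-10-, 100-1-, 1000-1, 101-00, 111001
Petrick residual → -11100, 10-110
Min cover (9 terms): bcde'f' + a'b'c'd'e'f' + a'b'cdf + a'bde' + ab'def' + ab'c'e + ab'c'd'f + ab'ce'f' + abcd'e'f

9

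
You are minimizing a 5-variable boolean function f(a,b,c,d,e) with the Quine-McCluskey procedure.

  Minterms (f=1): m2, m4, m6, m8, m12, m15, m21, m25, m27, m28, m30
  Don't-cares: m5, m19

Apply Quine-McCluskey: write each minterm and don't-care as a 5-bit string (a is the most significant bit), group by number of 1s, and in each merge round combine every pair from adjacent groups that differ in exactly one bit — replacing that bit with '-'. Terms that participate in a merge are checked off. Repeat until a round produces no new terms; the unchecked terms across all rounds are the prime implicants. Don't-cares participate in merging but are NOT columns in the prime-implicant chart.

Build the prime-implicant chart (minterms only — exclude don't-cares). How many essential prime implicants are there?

6

size-2^0 implicants → 00010(✓)  00100(✓)  00101(✓)  00110(✓)  01000(✓)  01100(✓)  01111  10011(✓)  10101(✓)  11001(✓)  11011(✓)  11100(✓)  11110(✓)
size-2^1 implicants → -0101  -1100  0-100  00-10  001-0  0010-  01-00  1-011  110-1  111-0
Unchecked terms (primes): -0101, -1100, 0-100, 00-10, 001-0, 0010-, 01-00, 01111, 1-011, 110-1, 111-0
Minterm coverage:
  m2 ⊆ 00-10 [E]
  m4 ⊆ 0-100,001-0,0010-
  m6 ⊆ 00-10,001-0
  m8 ⊆ 01-00 [E]
  m12 ⊆ -1100,0-100,01-00
  m15 ⊆ 01111 [E]
  m21 ⊆ -0101 [E]
  m25 ⊆ 110-1 [E]
  m27 ⊆ 1-011,110-1
  m28 ⊆ -1100,111-0
  m30 ⊆ 111-0 [E]
E = {-0101, 00-10, 01-00, 01111, 110-1, 111-0}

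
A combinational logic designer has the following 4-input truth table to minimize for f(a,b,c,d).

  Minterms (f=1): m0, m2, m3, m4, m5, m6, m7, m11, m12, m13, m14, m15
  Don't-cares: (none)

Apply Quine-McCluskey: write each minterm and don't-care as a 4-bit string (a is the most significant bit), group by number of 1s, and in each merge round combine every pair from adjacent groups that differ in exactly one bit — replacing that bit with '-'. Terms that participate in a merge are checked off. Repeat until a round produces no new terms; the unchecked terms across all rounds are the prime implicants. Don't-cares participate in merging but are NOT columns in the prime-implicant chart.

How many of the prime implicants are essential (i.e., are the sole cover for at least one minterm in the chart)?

3

size-2^0 implicants → 0000(✓)  0010(✓)  0011(✓)  0100(✓)  0101(✓)  0110(✓)  0111(✓)  1011(✓)  1100(✓)  1101(✓)  1110(✓)  1111(✓)
size-2^1 implicants → -011(✓)  -100(✓)  -101(✓)  -110(✓)  -111(✓)  0-00(✓)  0-10(✓)  0-11(✓)  00-0(✓)  001-(✓)  01-0(✓)  01-1(✓)  010-(✓)  011-(✓)  1-11(✓)  11-0(✓)  11-1(✓)  110-(✓)  111-(✓)
size-2^2 implicants → --11  -1-0(✓)  -1-1(✓)  -10-(✓)  -11-(✓)  0--0  0-1-  01--(✓)  11--(✓)
size-2^3 implicants → -1--
Unchecked terms (primes): --11, -1--, 0--0, 0-1-
Minterm coverage:
  m0 ⊆ 0--0 [E]
  m2 ⊆ 0--0,0-1-
  m3 ⊆ --11,0-1-
  m4 ⊆ -1--,0--0
  m5 ⊆ -1-- [E]
  m6 ⊆ -1--,0--0,0-1-
  m7 ⊆ --11,-1--,0-1-
  m11 ⊆ --11 [E]
  m12 ⊆ -1-- [E]
  m13 ⊆ -1-- [E]
  m14 ⊆ -1-- [E]
  m15 ⊆ --11,-1--
E = {--11, -1--, 0--0}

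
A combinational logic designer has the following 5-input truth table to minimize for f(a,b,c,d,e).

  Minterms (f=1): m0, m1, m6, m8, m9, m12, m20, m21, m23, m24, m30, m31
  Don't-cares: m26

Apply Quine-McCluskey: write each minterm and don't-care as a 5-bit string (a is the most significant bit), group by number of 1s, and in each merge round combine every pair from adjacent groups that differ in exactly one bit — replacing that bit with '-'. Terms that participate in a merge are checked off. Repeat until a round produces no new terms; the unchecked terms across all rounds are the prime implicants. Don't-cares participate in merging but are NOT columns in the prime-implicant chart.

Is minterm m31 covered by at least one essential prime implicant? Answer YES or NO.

Round 0: 00000✓ 00001✓ 00110 01000✓ 01001✓ 01100✓ 10100✓ 10101✓ 10111✓ 11000✓ 11010✓ 11110✓ 11111✓
Round 1: -1000 0-000✓ 0-001✓ 0000-✓ 01-00 0100-✓ 1-111 101-1 1010- 11-10 110-0 1111-
Round 2: 0-00-
PIs = {-1000, 0-00-, 00110, 01-00, 1-111, 101-1, 1010-, 11-10, 110-0, 1111-}
Coverage chart:
  m0: 0-00- ←essential
  m1: 0-00- ←essential
  m6: 00110 ←essential
  m8: -1000,0-00-,01-00
  m9: 0-00- ←essential
  m12: 01-00 ←essential
  m20: 1010- ←essential
  m21: 101-1,1010-
  m23: 1-111,101-1
  m24: -1000,110-0
  m30: 11-10,1111-
  m31: 1-111,1111-
Essential: 0-00-, 00110, 01-00, 1010-

NO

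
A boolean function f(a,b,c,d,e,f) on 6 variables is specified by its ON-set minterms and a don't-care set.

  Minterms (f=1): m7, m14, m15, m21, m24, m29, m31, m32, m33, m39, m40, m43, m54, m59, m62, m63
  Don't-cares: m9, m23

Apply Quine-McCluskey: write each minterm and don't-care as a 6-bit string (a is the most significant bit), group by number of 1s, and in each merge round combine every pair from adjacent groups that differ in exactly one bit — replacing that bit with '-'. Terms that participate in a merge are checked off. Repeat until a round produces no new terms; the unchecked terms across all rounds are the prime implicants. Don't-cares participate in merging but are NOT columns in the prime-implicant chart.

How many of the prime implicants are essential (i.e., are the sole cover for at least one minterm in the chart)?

[col 0] 000111*, 001001, 001110*, 001111*, 010101*, 010111*, 011000, 011101*, 011111*, 100000*, 100001*, 100111*, 101000*, 101011*, 110110*, 111011*, 111110*, 111111*
[col 1] -00111, -11111, 0-0111*, 0-1111*, 00-111*, 00111-, 01-101*, 01-111*, 0101-1*, 0111-1*, 1-1011, 10-000, 10000-, 11-110, 111-11, 11111-
[col 2] 0--111, 01-1-1
Prime implicants: -00111, -11111, 0--111, 001001, 00111-, 01-1-1, 011000, 1-1011, 10-000, 10000-, 11-110, 111-11, 11111-
PI chart (minterm → PIs covering it):
  7 | -00111,0--111
  14 | 00111-  (sole → essential)
  15 | 0--111,00111-
  21 | 01-1-1  (sole → essential)
  24 | 011000  (sole → essential)
  29 | 01-1-1  (sole → essential)
  31 | -11111,0--111,01-1-1
  32 | 10-000,10000-
  33 | 10000-  (sole → essential)
  39 | -00111  (sole → essential)
  40 | 10-000  (sole → essential)
  43 | 1-1011  (sole → essential)
  54 | 11-110  (sole → essential)
  59 | 1-1011,111-11
  62 | 11-110,11111-
  63 | -11111,111-11,11111-
Essential prime implicants: -00111, 00111-, 01-1-1, 011000, 1-1011, 10-000, 10000-, 11-110

8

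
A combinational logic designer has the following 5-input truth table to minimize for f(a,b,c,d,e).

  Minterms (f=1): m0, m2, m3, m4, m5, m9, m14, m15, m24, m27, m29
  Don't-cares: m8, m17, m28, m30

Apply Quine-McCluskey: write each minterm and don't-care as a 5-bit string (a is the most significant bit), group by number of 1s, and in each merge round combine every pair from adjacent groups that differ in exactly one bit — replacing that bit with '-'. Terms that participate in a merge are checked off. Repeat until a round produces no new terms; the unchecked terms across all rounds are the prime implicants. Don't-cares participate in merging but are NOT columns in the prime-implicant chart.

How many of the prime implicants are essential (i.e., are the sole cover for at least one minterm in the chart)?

Round 0: 00000✓ 00010✓ 00011✓ 00100✓ 00101✓ 01000✓ 01001✓ 01110✓ 01111✓ 10001 11000✓ 11011 11100✓ 11101✓ 11110✓
Round 1: -1000 -1110 0-000 00-00 000-0 0001- 0010- 0100- 0111- 11-00 111-0 1110-
PIs = {-1000, -1110, 0-000, 00-00, 000-0, 0001-, 0010-, 0100-, 0111-, 10001, 11-00, 11011, 111-0, 1110-}
Coverage chart:
  m0: 0-000,00-00,000-0
  m2: 000-0,0001-
  m3: 0001- ←essential
  m4: 00-00,0010-
  m5: 0010- ←essential
  m9: 0100- ←essential
  m14: -1110,0111-
  m15: 0111- ←essential
  m24: -1000,11-00
  m27: 11011 ←essential
  m29: 1110- ←essential
Essential: 0001-, 0010-, 0100-, 0111-, 11011, 1110-

6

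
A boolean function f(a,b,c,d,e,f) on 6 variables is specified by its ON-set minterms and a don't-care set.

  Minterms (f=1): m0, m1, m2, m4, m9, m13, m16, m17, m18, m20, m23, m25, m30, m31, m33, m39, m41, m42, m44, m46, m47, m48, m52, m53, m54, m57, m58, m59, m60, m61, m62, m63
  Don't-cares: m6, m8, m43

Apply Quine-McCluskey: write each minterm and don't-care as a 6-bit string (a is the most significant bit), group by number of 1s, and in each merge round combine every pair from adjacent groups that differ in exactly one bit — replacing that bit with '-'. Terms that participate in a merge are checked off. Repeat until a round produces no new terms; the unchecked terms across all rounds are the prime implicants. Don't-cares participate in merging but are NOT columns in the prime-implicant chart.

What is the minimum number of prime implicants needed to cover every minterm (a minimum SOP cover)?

size-2^0 implicants → 000000(✓)  000001(✓)  000010(✓)  000100(✓)  000110(✓)  001000(✓)  001001(✓)  001101(✓)  010000(✓)  010001(✓)  010010(✓)  010100(✓)  010111(✓)  011001(✓)  011110(✓)  011111(✓)  100001(✓)  100111(✓)  101001(✓)  101010(✓)  101011(✓)  101100(✓)  101110(✓)  101111(✓)  110000(✓)  110100(✓)  110101(✓)  110110(✓)  111001(✓)  111010(✓)  111011(✓)  111100(✓)  111101(✓)  111110(✓)  111111(✓)
size-2^1 implicants → -00001(✓)  -01001(✓)  -10000(✓)  -10100(✓)  -11001(✓)  -11110(✓)  -11111(✓)  0-0000(✓)  0-0001(✓)  0-0010(✓)  0-0100(✓)  0-1001(✓)  00-000(✓)  00-001(✓)  000-00(✓)  000-10(✓)  0000-0(✓)  00000-(✓)  0001-0(✓)  001-01  00100-(✓)  01-001(✓)  01-111  010-00(✓)  0100-0(✓)  01000-(✓)  01111-(✓)  1-1001(✓)  1-1010(✓)  1-1011(✓)  1-1100(✓)  1-1110(✓)  1-1111(✓)  10-001(✓)  10-111  101-10(✓)  101-11(✓)  1010-1(✓)  10101-(✓)  1011-0(✓)  10111-(✓)  11-100(✓)  11-101(✓)  11-110(✓)  110-00(✓)  1101-0(✓)  11010-(✓)  111-01(✓)  111-10(✓)  111-11(✓)  1110-1(✓)  11101-(✓)  1111-0(✓)  1111-1(✓)  11110-(✓)  11111-(✓)
size-2^2 implicants → --1001  -0-001  -10-00  -1111-  0--001  0-0-00  0-00-0  0-000-  00-00-  000--0  1-1-10(✓)  1-1-11(✓)  1-10-1  1-101-(✓)  1-11-0  1-111-(✓)  101-1-(✓)  11-1-0  11-10-  111--1  111-1-(✓)  1111--
size-2^3 implicants → 1-1-1-
Unchecked terms (primes): --1001, -0-001, -10-00, -1111-, 0--001, 0-0-00, 0-00-0, 0-000-, 00-00-, 000--0, 001-01, 01-111, 1-1-1-, 1-10-1, 1-11-0, 10-111, 11-1-0, 11-10-, 111--1, 1111--
Minterm coverage:
  m0 ⊆ 0-0-00,0-00-0,0-000-,00-00-,000--0
  m1 ⊆ -0-001,0--001,0-000-,00-00-
  m2 ⊆ 0-00-0,000--0
  m4 ⊆ 0-0-00,000--0
  m9 ⊆ --1001,-0-001,0--001,00-00-,001-01
  m13 ⊆ 001-01 [E]
  m16 ⊆ -10-00,0-0-00,0-00-0,0-000-
  m17 ⊆ 0--001,0-000-
  m18 ⊆ 0-00-0 [E]
  m20 ⊆ -10-00,0-0-00
  m23 ⊆ 01-111 [E]
  m25 ⊆ --1001,0--001
  m30 ⊆ -1111- [E]
  m31 ⊆ -1111-,01-111
  m33 ⊆ -0-001 [E]
  m39 ⊆ 10-111 [E]
  m41 ⊆ --1001,-0-001,1-10-1
  m42 ⊆ 1-1-1- [E]
  m44 ⊆ 1-11-0 [E]
  m46 ⊆ 1-1-1-,1-11-0
  m47 ⊆ 1-1-1-,10-111
  m48 ⊆ -10-00 [E]
  m52 ⊆ -10-00,11-1-0,11-10-
  m53 ⊆ 11-10- [E]
  m54 ⊆ 11-1-0 [E]
  m57 ⊆ --1001,1-10-1,111--1
  m58 ⊆ 1-1-1- [E]
  m59 ⊆ 1-1-1-,1-10-1,111--1
  m60 ⊆ 1-11-0,11-1-0,11-10-,1111--
  m61 ⊆ 11-10-,111--1,1111--
  m62 ⊆ -1111-,1-1-1-,1-11-0,11-1-0,1111--
  m63 ⊆ -1111-,1-1-1-,111--1,1111--
E = {-0-001, -10-00, -1111-, 0-00-0, 001-01, 01-111, 1-1-1-, 1-11-0, 10-111, 11-1-0, 11-10-}
Petrick residual → --1001, 0--001, 0-0-00
Cover = cd'e'f + b'd'e'f + bc'e'f' + bcde + a'd'e'f + a'c'e'f' + a'c'd'f' + a'b'ce'f + a'bdef + ace + acdf' + ab'def + abdf' + abde'  |cover|=14

14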